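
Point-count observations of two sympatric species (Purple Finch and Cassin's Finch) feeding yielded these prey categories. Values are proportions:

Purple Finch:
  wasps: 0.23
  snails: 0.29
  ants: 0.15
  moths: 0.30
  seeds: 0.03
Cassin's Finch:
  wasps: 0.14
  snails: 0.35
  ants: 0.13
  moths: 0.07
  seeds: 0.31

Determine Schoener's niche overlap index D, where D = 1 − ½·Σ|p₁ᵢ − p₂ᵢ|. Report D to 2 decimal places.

Σ|p₁ᵢ − p₂ᵢ| = 0.09 + 0.06 + 0.02 + 0.23 + 0.28 = 0.68
D = 1 − ½ × 0.68 = 1 − 0.340 = 0.6600

0.66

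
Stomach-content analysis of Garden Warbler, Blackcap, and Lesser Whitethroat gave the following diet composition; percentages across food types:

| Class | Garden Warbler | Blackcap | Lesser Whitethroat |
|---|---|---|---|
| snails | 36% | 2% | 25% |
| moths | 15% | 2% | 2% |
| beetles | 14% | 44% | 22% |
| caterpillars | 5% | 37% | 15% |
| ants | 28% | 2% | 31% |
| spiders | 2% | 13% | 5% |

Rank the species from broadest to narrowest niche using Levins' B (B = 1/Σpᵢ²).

Lesser Whitethroat > Garden Warbler > Blackcap

Convert percentages to proportions (divide by 100).
Σp_Warbᵢ² = 0.36² + 0.15² + 0.14² + 0.05² + 0.28² + 0.02² = 0.1296 + 0.0225 + 0.0196 + 0.0025 + 0.0784 + 0.0004 = 0.2530
B_Warb = 1 / 0.2530 = 3.9526
Σp_Blacᵢ² = 0.02² + 0.02² + 0.44² + 0.37² + 0.02² + 0.13² = 0.0004 + 0.0004 + 0.1936 + 0.1369 + 0.0004 + 0.0169 = 0.3486
B_Blac = 1 / 0.3486 = 2.8686
Σp_Whitᵢ² = 0.25² + 0.02² + 0.22² + 0.15² + 0.31² + 0.05² = 0.0625 + 0.0004 + 0.0484 + 0.0225 + 0.0961 + 0.0025 = 0.2324
B_Whit = 1 / 0.2324 = 4.3029
Ranking by B (broadest → narrowest): Lesser Whitethroat (4.30) > Garden Warbler (3.95) > Blackcap (2.87)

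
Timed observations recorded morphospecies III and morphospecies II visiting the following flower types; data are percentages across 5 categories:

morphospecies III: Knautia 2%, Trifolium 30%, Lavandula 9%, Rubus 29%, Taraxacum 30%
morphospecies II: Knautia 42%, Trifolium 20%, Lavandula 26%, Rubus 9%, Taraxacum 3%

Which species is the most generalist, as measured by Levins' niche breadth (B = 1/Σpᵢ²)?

morphospecies III

Convert percentages to proportions (divide by 100).
Σp_IIIᵢ² = 0.02² + 0.30² + 0.09² + 0.29² + 0.30² = 0.0004 + 0.0900 + 0.0081 + 0.0841 + 0.0900 = 0.2726
B_III = 1 / 0.2726 = 3.6684
Σp_IIᵢ² = 0.42² + 0.20² + 0.26² + 0.09² + 0.03² = 0.1764 + 0.0400 + 0.0676 + 0.0081 + 0.0009 = 0.2930
B_II = 1 / 0.2930 = 3.4130
Highest B → broadest niche (most generalist): morphospecies III (B = 3.67).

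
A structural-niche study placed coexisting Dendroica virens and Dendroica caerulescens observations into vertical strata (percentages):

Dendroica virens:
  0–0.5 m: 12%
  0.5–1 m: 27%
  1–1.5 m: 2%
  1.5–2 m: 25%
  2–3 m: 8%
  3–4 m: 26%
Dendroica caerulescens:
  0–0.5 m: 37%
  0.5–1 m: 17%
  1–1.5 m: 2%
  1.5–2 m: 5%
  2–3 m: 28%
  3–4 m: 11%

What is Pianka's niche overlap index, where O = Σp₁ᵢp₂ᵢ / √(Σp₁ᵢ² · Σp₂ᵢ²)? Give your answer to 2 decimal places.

Convert percentages to proportions (divide by 100).
Σ p₁ᵢp₂ᵢ = 0.0444 + 0.0459 + 0.0004 + 0.0125 + 0.0224 + 0.0286 = 0.1542
Σp_1ᵢ² = 0.12² + 0.27² + 0.02² + 0.25² + 0.08² + 0.26² = 0.0144 + 0.0729 + 0.0004 + 0.0625 + 0.0064 + 0.0676 = 0.2242
Σp_2ᵢ² = 0.37² + 0.17² + 0.02² + 0.05² + 0.28² + 0.11² = 0.1369 + 0.0289 + 0.0004 + 0.0025 + 0.0784 + 0.0121 = 0.2592
O = 0.1542 / √(0.2242 × 0.2592) = 0.1542 / 0.24107 = 0.6396

0.64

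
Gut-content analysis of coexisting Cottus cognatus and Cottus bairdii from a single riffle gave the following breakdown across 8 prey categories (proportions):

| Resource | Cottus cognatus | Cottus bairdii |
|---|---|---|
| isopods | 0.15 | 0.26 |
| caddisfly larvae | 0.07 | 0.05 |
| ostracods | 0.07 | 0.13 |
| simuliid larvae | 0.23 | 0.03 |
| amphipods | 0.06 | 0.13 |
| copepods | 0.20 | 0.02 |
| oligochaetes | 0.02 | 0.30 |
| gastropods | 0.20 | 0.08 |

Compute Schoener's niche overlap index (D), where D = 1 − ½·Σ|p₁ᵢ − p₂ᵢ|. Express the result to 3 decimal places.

0.480

Σ|p₁ᵢ − p₂ᵢ| = 0.11 + 0.02 + 0.06 + 0.20 + 0.07 + 0.18 + 0.28 + 0.12 = 1.04
D = 1 − ½ × 1.04 = 1 − 0.520 = 0.48000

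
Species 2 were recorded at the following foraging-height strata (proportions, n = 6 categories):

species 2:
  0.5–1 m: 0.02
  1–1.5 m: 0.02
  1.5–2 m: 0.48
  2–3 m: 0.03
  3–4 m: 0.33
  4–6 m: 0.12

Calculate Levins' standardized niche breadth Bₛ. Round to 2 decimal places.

Σpᵢ² = 0.02² + 0.02² + 0.48² + 0.03² + 0.33² + 0.12² = 0.0004 + 0.0004 + 0.2304 + 0.0009 + 0.1089 + 0.0144 = 0.3554
B = 1 / 0.3554 = 2.8137
Bₛ = (B − 1)/(n − 1) = (2.8137 − 1)/(6 − 1) = 1.8137/5 = 0.3627

0.36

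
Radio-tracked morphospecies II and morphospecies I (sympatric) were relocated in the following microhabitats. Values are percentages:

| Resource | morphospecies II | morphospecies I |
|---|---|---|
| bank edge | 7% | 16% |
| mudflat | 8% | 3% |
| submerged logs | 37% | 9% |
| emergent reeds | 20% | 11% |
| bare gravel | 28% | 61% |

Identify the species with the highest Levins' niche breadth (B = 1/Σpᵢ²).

morphospecies II

Convert percentages to proportions (divide by 100).
Σp_IIᵢ² = 0.07² + 0.08² + 0.37² + 0.20² + 0.28² = 0.0049 + 0.0064 + 0.1369 + 0.0400 + 0.0784 = 0.2666
B_II = 1 / 0.2666 = 3.7509
Σp_Iᵢ² = 0.16² + 0.03² + 0.09² + 0.11² + 0.61² = 0.0256 + 0.0009 + 0.0081 + 0.0121 + 0.3721 = 0.4188
B_I = 1 / 0.4188 = 2.3878
Highest B → broadest niche (most generalist): morphospecies II (B = 3.75).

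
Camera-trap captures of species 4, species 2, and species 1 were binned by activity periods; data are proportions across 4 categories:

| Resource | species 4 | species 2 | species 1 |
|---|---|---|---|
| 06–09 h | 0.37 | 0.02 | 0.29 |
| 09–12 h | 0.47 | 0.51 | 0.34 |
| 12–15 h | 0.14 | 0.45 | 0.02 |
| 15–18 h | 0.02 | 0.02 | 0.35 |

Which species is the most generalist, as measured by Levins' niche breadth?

Σp_4ᵢ² = 0.37² + 0.47² + 0.14² + 0.02² = 0.1369 + 0.2209 + 0.0196 + 0.0004 = 0.3778
B_4 = 1 / 0.3778 = 2.6469
Σp_2ᵢ² = 0.02² + 0.51² + 0.45² + 0.02² = 0.0004 + 0.2601 + 0.2025 + 0.0004 = 0.4634
B_2 = 1 / 0.4634 = 2.1580
Σp_1ᵢ² = 0.29² + 0.34² + 0.02² + 0.35² = 0.0841 + 0.1156 + 0.0004 + 0.1225 = 0.3226
B_1 = 1 / 0.3226 = 3.0998
Highest B → broadest niche (most generalist): species 1 (B = 3.10).

species 1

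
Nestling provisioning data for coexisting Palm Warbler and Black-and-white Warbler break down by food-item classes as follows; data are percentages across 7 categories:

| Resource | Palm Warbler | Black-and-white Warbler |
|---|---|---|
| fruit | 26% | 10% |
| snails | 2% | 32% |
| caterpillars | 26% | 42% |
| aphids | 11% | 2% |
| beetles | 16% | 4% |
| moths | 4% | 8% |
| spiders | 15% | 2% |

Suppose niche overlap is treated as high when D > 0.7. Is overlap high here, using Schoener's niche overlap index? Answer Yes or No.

No

Convert percentages to proportions (divide by 100).
Σ|p₁ᵢ − p₂ᵢ| = 0.16 + 0.30 + 0.16 + 0.09 + 0.12 + 0.04 + 0.13 = 1.00
D = 1 − ½ × 1.00 = 1 − 0.500 = 0.5000
D = 0.5000 < 0.7 → No.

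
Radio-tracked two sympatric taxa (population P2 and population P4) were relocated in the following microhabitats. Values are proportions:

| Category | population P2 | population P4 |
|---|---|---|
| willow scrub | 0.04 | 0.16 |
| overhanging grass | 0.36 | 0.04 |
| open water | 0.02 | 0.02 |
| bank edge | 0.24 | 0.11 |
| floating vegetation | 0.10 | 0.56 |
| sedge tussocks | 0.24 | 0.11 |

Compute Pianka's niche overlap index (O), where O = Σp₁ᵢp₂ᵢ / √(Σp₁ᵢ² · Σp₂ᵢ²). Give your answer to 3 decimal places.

Σ p₁ᵢp₂ᵢ = 0.0064 + 0.0144 + 0.0004 + 0.0264 + 0.0560 + 0.0264 = 0.1300
Σp_1ᵢ² = 0.04² + 0.36² + 0.02² + 0.24² + 0.10² + 0.24² = 0.0016 + 0.1296 + 0.0004 + 0.0576 + 0.0100 + 0.0576 = 0.2568
Σp_2ᵢ² = 0.16² + 0.04² + 0.02² + 0.11² + 0.56² + 0.11² = 0.0256 + 0.0016 + 0.0004 + 0.0121 + 0.3136 + 0.0121 = 0.3654
O = 0.1300 / √(0.2568 × 0.3654) = 0.1300 / 0.306325 = 0.42439

0.424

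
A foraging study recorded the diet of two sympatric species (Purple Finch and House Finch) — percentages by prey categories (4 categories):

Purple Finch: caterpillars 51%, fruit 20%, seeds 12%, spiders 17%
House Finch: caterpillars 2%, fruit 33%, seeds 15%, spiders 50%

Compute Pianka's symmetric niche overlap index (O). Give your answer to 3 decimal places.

0.495

Convert percentages to proportions (divide by 100).
Σ p₁ᵢp₂ᵢ = 0.0102 + 0.0660 + 0.0180 + 0.0850 = 0.1792
Σp_1ᵢ² = 0.51² + 0.20² + 0.12² + 0.17² = 0.2601 + 0.0400 + 0.0144 + 0.0289 = 0.3434
Σp_2ᵢ² = 0.02² + 0.33² + 0.15² + 0.50² = 0.0004 + 0.1089 + 0.0225 + 0.2500 = 0.3818
O = 0.1792 / √(0.3434 × 0.3818) = 0.1792 / 0.362091 = 0.49490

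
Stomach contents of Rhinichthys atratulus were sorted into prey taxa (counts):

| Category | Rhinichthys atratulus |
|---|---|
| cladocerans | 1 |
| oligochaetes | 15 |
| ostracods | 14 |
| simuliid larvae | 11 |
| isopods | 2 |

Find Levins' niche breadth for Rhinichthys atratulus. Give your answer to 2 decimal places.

3.38

Proportions for Rhinichthys atratulus (n=43): 1/43=0.0233, 15/43=0.3488, 14/43=0.3256, 11/43=0.2558, 2/43=0.0465
Σpᵢ² = 0.0233² + 0.3488² + 0.3256² + 0.2558² + 0.0465² = 0.000543 + 0.121661 + 0.106015 + 0.065434 + 0.002162 = 0.295815
B = 1 / 0.295815 = 3.3805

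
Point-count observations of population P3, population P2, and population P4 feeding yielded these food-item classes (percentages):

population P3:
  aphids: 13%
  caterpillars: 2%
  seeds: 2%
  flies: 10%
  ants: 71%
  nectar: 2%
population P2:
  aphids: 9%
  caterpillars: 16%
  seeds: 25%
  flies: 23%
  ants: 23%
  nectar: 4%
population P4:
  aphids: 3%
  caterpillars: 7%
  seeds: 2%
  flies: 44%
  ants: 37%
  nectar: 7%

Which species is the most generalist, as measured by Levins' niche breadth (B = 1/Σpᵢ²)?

population P2

Convert percentages to proportions (divide by 100).
Σp_P3ᵢ² = 0.13² + 0.02² + 0.02² + 0.10² + 0.71² + 0.02² = 0.0169 + 0.0004 + 0.0004 + 0.0100 + 0.5041 + 0.0004 = 0.5322
B_P3 = 1 / 0.5322 = 1.8790
Σp_P2ᵢ² = 0.09² + 0.16² + 0.25² + 0.23² + 0.23² + 0.04² = 0.0081 + 0.0256 + 0.0625 + 0.0529 + 0.0529 + 0.0016 = 0.2036
B_P2 = 1 / 0.2036 = 4.9116
Σp_P4ᵢ² = 0.03² + 0.07² + 0.02² + 0.44² + 0.37² + 0.07² = 0.0009 + 0.0049 + 0.0004 + 0.1936 + 0.1369 + 0.0049 = 0.3416
B_P4 = 1 / 0.3416 = 2.9274
Highest B → broadest niche (most generalist): population P2 (B = 4.91).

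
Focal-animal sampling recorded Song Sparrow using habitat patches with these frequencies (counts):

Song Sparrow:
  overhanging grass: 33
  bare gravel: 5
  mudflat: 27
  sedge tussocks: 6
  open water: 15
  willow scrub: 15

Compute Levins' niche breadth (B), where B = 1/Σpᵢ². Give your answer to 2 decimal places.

Proportions for Song Sparrow (n=101): 33/101=0.3267, 5/101=0.0495, 27/101=0.2673, 6/101=0.0594, 15/101=0.1485, 15/101=0.1485
Σpᵢ² = 0.3267² + 0.0495² + 0.2673² + 0.0594² + 0.1485² + 0.1485² = 0.106733 + 0.002450 + 0.071449 + 0.003528 + 0.022052 + 0.022052 = 0.228264
B = 1 / 0.228264 = 4.3809

4.38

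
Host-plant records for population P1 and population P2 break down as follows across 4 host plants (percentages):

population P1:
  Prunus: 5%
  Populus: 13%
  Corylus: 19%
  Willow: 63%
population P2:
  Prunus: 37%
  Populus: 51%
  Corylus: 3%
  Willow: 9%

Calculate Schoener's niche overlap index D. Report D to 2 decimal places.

0.30

Convert percentages to proportions (divide by 100).
Σ|p₁ᵢ − p₂ᵢ| = 0.32 + 0.38 + 0.16 + 0.54 = 1.40
D = 1 − ½ × 1.40 = 1 − 0.700 = 0.3000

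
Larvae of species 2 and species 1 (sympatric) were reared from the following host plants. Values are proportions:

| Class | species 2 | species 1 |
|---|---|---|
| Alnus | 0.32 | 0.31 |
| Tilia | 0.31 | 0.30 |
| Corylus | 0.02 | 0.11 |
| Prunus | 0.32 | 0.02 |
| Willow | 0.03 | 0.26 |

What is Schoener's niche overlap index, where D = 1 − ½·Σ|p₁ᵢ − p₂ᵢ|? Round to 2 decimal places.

0.68

Σ|p₁ᵢ − p₂ᵢ| = 0.01 + 0.01 + 0.09 + 0.30 + 0.23 = 0.64
D = 1 − ½ × 0.64 = 1 − 0.320 = 0.6800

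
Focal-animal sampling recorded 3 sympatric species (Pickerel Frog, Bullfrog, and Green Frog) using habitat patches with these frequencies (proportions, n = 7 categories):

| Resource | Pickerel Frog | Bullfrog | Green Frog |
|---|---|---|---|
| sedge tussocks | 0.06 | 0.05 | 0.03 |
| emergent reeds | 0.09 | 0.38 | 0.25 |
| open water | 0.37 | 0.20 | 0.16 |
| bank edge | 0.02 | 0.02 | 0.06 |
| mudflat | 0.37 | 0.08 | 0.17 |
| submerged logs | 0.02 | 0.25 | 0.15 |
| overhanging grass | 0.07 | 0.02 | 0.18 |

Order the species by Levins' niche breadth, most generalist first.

Σp_Pickᵢ² = 0.06² + 0.09² + 0.37² + 0.02² + 0.37² + 0.02² + 0.07² = 0.0036 + 0.0081 + 0.1369 + 0.0004 + 0.1369 + 0.0004 + 0.0049 = 0.2912
B_Pick = 1 / 0.2912 = 3.4341
Σp_Bullᵢ² = 0.05² + 0.38² + 0.20² + 0.02² + 0.08² + 0.25² + 0.02² = 0.0025 + 0.1444 + 0.0400 + 0.0004 + 0.0064 + 0.0625 + 0.0004 = 0.2566
B_Bull = 1 / 0.2566 = 3.8971
Σp_Greeᵢ² = 0.03² + 0.25² + 0.16² + 0.06² + 0.17² + 0.15² + 0.18² = 0.0009 + 0.0625 + 0.0256 + 0.0036 + 0.0289 + 0.0225 + 0.0324 = 0.1764
B_Gree = 1 / 0.1764 = 5.6689
Ranking by B (broadest → narrowest): Green Frog (5.67) > Bullfrog (3.90) > Pickerel Frog (3.43)

Green Frog > Bullfrog > Pickerel Frog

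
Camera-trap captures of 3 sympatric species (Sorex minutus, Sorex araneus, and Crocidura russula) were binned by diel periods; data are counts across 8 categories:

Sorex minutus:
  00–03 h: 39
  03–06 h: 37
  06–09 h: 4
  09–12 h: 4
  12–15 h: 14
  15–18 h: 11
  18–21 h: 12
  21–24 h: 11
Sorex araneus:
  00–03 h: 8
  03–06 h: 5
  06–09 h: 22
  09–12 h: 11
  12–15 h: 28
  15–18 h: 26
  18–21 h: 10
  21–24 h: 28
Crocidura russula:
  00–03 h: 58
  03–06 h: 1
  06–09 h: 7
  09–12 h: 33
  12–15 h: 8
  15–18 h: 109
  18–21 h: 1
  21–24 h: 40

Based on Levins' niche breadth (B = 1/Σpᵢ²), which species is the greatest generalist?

Sorex araneus

Proportions for Sorex minutus (n=132): 39/132=0.2955, 37/132=0.2803, 4/132=0.0303, 4/132=0.0303, 14/132=0.1061, 11/132=0.0833, 12/132=0.0909, 11/132=0.0833
Proportions for Sorex araneus (n=138): 8/138=0.0580, 5/138=0.0362, 22/138=0.1594, 11/138=0.0797, 28/138=0.2029, 26/138=0.1884, 10/138=0.0725, 28/138=0.2029
Proportions for Crocidura russula (n=257): 58/257=0.2257, 1/257=0.0039, 7/257=0.0272, 33/257=0.1284, 8/257=0.0311, 109/257=0.4241, 1/257=0.0039, 40/257=0.1556
Σp_minuᵢ² = 0.2955² + 0.2803² + 0.0303² + 0.0303² + 0.1061² + 0.0833² + 0.0909² + 0.0833² = 0.087320 + 0.078568 + 0.000918 + 0.000918 + 0.011257 + 0.006939 + 0.008263 + 0.006939 = 0.201122
B_minu = 1 / 0.201122 = 4.9721
Σp_aranᵢ² = 0.0580² + 0.0362² + 0.1594² + 0.0797² + 0.2029² + 0.1884² + 0.0725² + 0.2029² = 0.003364 + 0.001310 + 0.025408 + 0.006352 + 0.041168 + 0.035495 + 0.005256 + 0.041168 = 0.159521
B_aran = 1 / 0.159521 = 6.2688
Σp_russᵢ² = 0.2257² + 0.0039² + 0.0272² + 0.1284² + 0.0311² + 0.4241² + 0.0039² + 0.1556² = 0.050940 + 0.000015 + 0.000740 + 0.016487 + 0.000967 + 0.179861 + 0.000015 + 0.024211 = 0.273236
B_russ = 1 / 0.273236 = 3.6598
Highest B → broadest niche (most generalist): Sorex araneus (B = 6.27).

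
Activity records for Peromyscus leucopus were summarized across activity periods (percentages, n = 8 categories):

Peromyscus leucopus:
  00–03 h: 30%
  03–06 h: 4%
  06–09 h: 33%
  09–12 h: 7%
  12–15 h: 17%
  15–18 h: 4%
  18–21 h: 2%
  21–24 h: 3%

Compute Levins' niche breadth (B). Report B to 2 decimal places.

4.22

Convert percentages to proportions (divide by 100).
Σpᵢ² = 0.30² + 0.04² + 0.33² + 0.07² + 0.17² + 0.04² + 0.02² + 0.03² = 0.0900 + 0.0016 + 0.1089 + 0.0049 + 0.0289 + 0.0016 + 0.0004 + 0.0009 = 0.2372
B = 1 / 0.2372 = 4.2159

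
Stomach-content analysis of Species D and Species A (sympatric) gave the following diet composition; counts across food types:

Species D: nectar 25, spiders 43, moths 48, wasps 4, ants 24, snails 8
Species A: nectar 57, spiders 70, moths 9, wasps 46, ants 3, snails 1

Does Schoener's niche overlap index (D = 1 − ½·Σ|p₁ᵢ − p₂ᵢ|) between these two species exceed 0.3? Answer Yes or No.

Proportions for Species D (n=152): 25/152=0.1645, 43/152=0.2829, 48/152=0.3158, 4/152=0.0263, 24/152=0.1579, 8/152=0.0526
Proportions for Species A (n=186): 57/186=0.3065, 70/186=0.3763, 9/186=0.0484, 46/186=0.2473, 3/186=0.0161, 1/186=0.0054
Σ|p₁ᵢ − p₂ᵢ| = 0.1420 + 0.0934 + 0.2674 + 0.2210 + 0.1418 + 0.0472 = 0.9128
D = 1 − ½ × 0.9128 = 1 − 0.45640 = 0.54360
D = 0.54360 > 0.3 → Yes.

Yes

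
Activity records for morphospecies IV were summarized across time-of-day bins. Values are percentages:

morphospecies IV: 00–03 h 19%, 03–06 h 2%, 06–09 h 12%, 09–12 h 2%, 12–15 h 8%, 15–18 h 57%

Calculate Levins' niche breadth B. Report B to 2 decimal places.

Convert percentages to proportions (divide by 100).
Σpᵢ² = 0.19² + 0.02² + 0.12² + 0.02² + 0.08² + 0.57² = 0.0361 + 0.0004 + 0.0144 + 0.0004 + 0.0064 + 0.3249 = 0.3826
B = 1 / 0.3826 = 2.6137

2.61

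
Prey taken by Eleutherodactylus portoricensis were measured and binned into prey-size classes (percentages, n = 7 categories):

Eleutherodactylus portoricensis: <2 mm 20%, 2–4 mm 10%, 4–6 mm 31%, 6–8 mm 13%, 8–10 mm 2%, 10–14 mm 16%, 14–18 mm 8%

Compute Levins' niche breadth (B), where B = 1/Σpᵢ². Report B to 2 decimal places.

5.12

Convert percentages to proportions (divide by 100).
Σpᵢ² = 0.20² + 0.10² + 0.31² + 0.13² + 0.02² + 0.16² + 0.08² = 0.0400 + 0.0100 + 0.0961 + 0.0169 + 0.0004 + 0.0256 + 0.0064 = 0.1954
B = 1 / 0.1954 = 5.1177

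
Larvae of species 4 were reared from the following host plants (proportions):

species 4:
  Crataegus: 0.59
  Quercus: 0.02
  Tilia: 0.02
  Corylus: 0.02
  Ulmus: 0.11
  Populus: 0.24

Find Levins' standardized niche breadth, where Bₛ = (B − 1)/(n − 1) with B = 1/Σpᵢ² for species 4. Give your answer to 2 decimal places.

0.28

Σpᵢ² = 0.59² + 0.02² + 0.02² + 0.02² + 0.11² + 0.24² = 0.3481 + 0.0004 + 0.0004 + 0.0004 + 0.0121 + 0.0576 = 0.4190
B = 1 / 0.4190 = 2.3866
Bₛ = (B − 1)/(n − 1) = (2.3866 − 1)/(6 − 1) = 1.3866/5 = 0.2773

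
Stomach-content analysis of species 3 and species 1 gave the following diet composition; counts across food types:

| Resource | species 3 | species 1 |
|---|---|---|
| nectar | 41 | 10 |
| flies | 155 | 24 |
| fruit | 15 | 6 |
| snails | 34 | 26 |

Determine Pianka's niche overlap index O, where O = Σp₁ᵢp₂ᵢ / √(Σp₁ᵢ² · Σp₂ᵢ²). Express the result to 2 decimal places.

0.83

Proportions for species 3 (n=245): 41/245=0.1673, 155/245=0.6327, 15/245=0.0612, 34/245=0.1388
Proportions for species 1 (n=66): 10/66=0.1515, 24/66=0.3636, 6/66=0.0909, 26/66=0.3939
Σ p₁ᵢp₂ᵢ = 0.025346 + 0.230050 + 0.005563 + 0.054673 = 0.315632
Σp_1ᵢ² = 0.1673² + 0.6327² + 0.0612² + 0.1388² = 0.027989 + 0.400309 + 0.003745 + 0.019265 = 0.451308
Σp_2ᵢ² = 0.1515² + 0.3636² + 0.0909² + 0.3939² = 0.022952 + 0.132205 + 0.008263 + 0.155157 = 0.318577
O = 0.315632 / √(0.451308 × 0.318577) = 0.315632 / 0.3791785 = 0.8324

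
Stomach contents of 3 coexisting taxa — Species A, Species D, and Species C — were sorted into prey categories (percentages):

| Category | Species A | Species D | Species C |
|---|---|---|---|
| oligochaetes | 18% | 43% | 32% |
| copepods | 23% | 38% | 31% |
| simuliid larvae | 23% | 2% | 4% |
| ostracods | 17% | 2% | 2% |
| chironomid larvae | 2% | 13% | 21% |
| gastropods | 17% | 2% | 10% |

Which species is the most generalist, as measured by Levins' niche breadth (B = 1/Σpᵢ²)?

Convert percentages to proportions (divide by 100).
Σp_Aᵢ² = 0.18² + 0.23² + 0.23² + 0.17² + 0.02² + 0.17² = 0.0324 + 0.0529 + 0.0529 + 0.0289 + 0.0004 + 0.0289 = 0.1964
B_A = 1 / 0.1964 = 5.0916
Σp_Dᵢ² = 0.43² + 0.38² + 0.02² + 0.02² + 0.13² + 0.02² = 0.1849 + 0.1444 + 0.0004 + 0.0004 + 0.0169 + 0.0004 = 0.3474
B_D = 1 / 0.3474 = 2.8785
Σp_Cᵢ² = 0.32² + 0.31² + 0.04² + 0.02² + 0.21² + 0.10² = 0.1024 + 0.0961 + 0.0016 + 0.0004 + 0.0441 + 0.0100 = 0.2546
B_C = 1 / 0.2546 = 3.9277
Highest B → broadest niche (most generalist): Species A (B = 5.09).

Species A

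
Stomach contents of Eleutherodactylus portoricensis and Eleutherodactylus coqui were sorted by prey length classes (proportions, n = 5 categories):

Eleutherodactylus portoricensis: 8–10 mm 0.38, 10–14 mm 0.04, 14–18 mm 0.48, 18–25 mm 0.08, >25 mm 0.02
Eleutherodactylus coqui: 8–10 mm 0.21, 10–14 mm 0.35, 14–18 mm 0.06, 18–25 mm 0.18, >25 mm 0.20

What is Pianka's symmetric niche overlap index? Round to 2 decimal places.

Σ p₁ᵢp₂ᵢ = 0.0798 + 0.0140 + 0.0288 + 0.0144 + 0.0040 = 0.1410
Σp_1ᵢ² = 0.38² + 0.04² + 0.48² + 0.08² + 0.02² = 0.1444 + 0.0016 + 0.2304 + 0.0064 + 0.0004 = 0.3832
Σp_2ᵢ² = 0.21² + 0.35² + 0.06² + 0.18² + 0.20² = 0.0441 + 0.1225 + 0.0036 + 0.0324 + 0.0400 = 0.2426
O = 0.1410 / √(0.3832 × 0.2426) = 0.1410 / 0.30490 = 0.4624

0.46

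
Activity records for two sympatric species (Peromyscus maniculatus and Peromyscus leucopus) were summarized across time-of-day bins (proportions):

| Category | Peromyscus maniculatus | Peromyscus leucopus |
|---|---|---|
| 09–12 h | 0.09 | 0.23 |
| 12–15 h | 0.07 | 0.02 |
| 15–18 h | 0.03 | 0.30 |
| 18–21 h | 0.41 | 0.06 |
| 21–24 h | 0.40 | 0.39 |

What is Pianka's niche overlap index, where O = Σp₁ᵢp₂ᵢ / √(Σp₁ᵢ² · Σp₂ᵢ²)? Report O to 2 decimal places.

0.66

Σ p₁ᵢp₂ᵢ = 0.0207 + 0.0014 + 0.0090 + 0.0246 + 0.1560 = 0.2117
Σp_1ᵢ² = 0.09² + 0.07² + 0.03² + 0.41² + 0.40² = 0.0081 + 0.0049 + 0.0009 + 0.1681 + 0.1600 = 0.3420
Σp_2ᵢ² = 0.23² + 0.02² + 0.30² + 0.06² + 0.39² = 0.0529 + 0.0004 + 0.0900 + 0.0036 + 0.1521 = 0.2990
O = 0.2117 / √(0.3420 × 0.2990) = 0.2117 / 0.31978 = 0.6620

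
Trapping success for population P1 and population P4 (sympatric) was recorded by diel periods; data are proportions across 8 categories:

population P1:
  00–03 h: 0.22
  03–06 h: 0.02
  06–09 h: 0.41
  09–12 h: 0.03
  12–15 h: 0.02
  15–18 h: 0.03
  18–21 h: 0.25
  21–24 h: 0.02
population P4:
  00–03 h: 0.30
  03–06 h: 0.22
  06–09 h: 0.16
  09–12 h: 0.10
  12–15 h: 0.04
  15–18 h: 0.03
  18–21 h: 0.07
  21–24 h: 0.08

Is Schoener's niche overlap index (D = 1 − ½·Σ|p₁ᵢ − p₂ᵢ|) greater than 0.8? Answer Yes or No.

Σ|p₁ᵢ − p₂ᵢ| = 0.08 + 0.20 + 0.25 + 0.07 + 0.02 + 0.00 + 0.18 + 0.06 = 0.86
D = 1 − ½ × 0.86 = 1 − 0.430 = 0.5700
D = 0.5700 < 0.8 → No.

No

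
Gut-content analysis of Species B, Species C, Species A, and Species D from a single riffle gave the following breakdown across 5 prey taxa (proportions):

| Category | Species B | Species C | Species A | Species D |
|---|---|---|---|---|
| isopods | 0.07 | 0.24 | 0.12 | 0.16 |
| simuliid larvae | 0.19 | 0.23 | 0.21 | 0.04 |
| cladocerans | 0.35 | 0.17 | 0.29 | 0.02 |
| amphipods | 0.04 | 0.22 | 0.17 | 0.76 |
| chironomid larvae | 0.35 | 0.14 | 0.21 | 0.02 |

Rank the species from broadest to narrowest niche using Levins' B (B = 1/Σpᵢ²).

Species C > Species A > Species B > Species D

Σp_Bᵢ² = 0.07² + 0.19² + 0.35² + 0.04² + 0.35² = 0.0049 + 0.0361 + 0.1225 + 0.0016 + 0.1225 = 0.2876
B_B = 1 / 0.2876 = 3.4771
Σp_Cᵢ² = 0.24² + 0.23² + 0.17² + 0.22² + 0.14² = 0.0576 + 0.0529 + 0.0289 + 0.0484 + 0.0196 = 0.2074
B_C = 1 / 0.2074 = 4.8216
Σp_Aᵢ² = 0.12² + 0.21² + 0.29² + 0.17² + 0.21² = 0.0144 + 0.0441 + 0.0841 + 0.0289 + 0.0441 = 0.2156
B_A = 1 / 0.2156 = 4.6382
Σp_Dᵢ² = 0.16² + 0.04² + 0.02² + 0.76² + 0.02² = 0.0256 + 0.0016 + 0.0004 + 0.5776 + 0.0004 = 0.6056
B_D = 1 / 0.6056 = 1.6513
Ranking by B (broadest → narrowest): Species C (4.82) > Species A (4.64) > Species B (3.48) > Species D (1.65)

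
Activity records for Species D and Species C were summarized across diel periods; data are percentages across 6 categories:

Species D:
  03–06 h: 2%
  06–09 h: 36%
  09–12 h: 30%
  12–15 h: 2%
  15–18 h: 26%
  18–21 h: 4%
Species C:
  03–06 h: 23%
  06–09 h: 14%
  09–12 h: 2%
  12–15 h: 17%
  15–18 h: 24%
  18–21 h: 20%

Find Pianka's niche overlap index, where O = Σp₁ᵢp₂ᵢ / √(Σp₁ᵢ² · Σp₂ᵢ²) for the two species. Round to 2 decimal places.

Convert percentages to proportions (divide by 100).
Σ p₁ᵢp₂ᵢ = 0.0046 + 0.0504 + 0.0060 + 0.0034 + 0.0624 + 0.0080 = 0.1348
Σp_1ᵢ² = 0.02² + 0.36² + 0.30² + 0.02² + 0.26² + 0.04² = 0.0004 + 0.1296 + 0.0900 + 0.0004 + 0.0676 + 0.0016 = 0.2896
Σp_2ᵢ² = 0.23² + 0.14² + 0.02² + 0.17² + 0.24² + 0.20² = 0.0529 + 0.0196 + 0.0004 + 0.0289 + 0.0576 + 0.0400 = 0.1994
O = 0.1348 / √(0.2896 × 0.1994) = 0.1348 / 0.24030 = 0.5610

0.56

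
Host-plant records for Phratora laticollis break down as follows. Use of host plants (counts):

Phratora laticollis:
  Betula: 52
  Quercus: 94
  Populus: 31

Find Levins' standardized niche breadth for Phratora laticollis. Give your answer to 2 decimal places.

Proportions for Phratora laticollis (n=177): 52/177=0.2938, 94/177=0.5311, 31/177=0.1751
Σpᵢ² = 0.2938² + 0.5311² + 0.1751² = 0.086318 + 0.282067 + 0.030660 = 0.399045
B = 1 / 0.399045 = 2.5060
Bₛ = (B − 1)/(n − 1) = (2.5060 − 1)/(3 − 1) = 1.5060/2 = 0.7530

0.75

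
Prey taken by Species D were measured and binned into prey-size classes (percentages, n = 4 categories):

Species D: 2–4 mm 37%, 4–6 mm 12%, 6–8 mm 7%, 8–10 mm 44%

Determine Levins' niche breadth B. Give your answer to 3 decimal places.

2.859

Convert percentages to proportions (divide by 100).
Σpᵢ² = 0.37² + 0.12² + 0.07² + 0.44² = 0.1369 + 0.0144 + 0.0049 + 0.1936 = 0.3498
B = 1 / 0.3498 = 2.85878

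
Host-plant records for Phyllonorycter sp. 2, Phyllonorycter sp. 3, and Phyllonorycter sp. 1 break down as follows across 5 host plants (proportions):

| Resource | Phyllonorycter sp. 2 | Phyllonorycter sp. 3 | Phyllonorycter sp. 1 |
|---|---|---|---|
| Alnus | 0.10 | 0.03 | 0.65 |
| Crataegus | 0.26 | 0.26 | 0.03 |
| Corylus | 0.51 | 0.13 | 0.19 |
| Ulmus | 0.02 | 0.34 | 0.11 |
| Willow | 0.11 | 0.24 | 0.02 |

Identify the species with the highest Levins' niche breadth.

Phyllonorycter sp. 3

Σp_2ᵢ² = 0.10² + 0.26² + 0.51² + 0.02² + 0.11² = 0.0100 + 0.0676 + 0.2601 + 0.0004 + 0.0121 = 0.3502
B_2 = 1 / 0.3502 = 2.8555
Σp_3ᵢ² = 0.03² + 0.26² + 0.13² + 0.34² + 0.24² = 0.0009 + 0.0676 + 0.0169 + 0.1156 + 0.0576 = 0.2586
B_3 = 1 / 0.2586 = 3.8670
Σp_1ᵢ² = 0.65² + 0.03² + 0.19² + 0.11² + 0.02² = 0.4225 + 0.0009 + 0.0361 + 0.0121 + 0.0004 = 0.4720
B_1 = 1 / 0.4720 = 2.1186
Highest B → broadest niche (most generalist): Phyllonorycter sp. 3 (B = 3.87).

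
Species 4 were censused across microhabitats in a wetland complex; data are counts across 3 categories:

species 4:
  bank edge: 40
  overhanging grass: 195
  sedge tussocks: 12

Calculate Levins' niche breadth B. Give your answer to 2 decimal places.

Proportions for species 4 (n=247): 40/247=0.1619, 195/247=0.7895, 12/247=0.0486
Σpᵢ² = 0.1619² + 0.7895² + 0.0486² = 0.026212 + 0.623310 + 0.002362 = 0.651884
B = 1 / 0.651884 = 1.5340

1.53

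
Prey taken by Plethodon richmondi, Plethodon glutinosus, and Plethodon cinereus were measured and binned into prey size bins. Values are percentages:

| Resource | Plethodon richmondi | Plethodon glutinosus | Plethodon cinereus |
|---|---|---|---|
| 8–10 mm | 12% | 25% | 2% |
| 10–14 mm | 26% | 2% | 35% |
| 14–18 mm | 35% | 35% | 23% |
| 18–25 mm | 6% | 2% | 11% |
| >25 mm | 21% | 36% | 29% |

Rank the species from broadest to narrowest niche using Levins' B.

Convert percentages to proportions (divide by 100).
Σp_richᵢ² = 0.12² + 0.26² + 0.35² + 0.06² + 0.21² = 0.0144 + 0.0676 + 0.1225 + 0.0036 + 0.0441 = 0.2522
B_rich = 1 / 0.2522 = 3.9651
Σp_glutᵢ² = 0.25² + 0.02² + 0.35² + 0.02² + 0.36² = 0.0625 + 0.0004 + 0.1225 + 0.0004 + 0.1296 = 0.3154
B_glut = 1 / 0.3154 = 3.1706
Σp_cineᵢ² = 0.02² + 0.35² + 0.23² + 0.11² + 0.29² = 0.0004 + 0.1225 + 0.0529 + 0.0121 + 0.0841 = 0.2720
B_cine = 1 / 0.2720 = 3.6765
Ranking by B (broadest → narrowest): Plethodon richmondi (3.97) > Plethodon cinereus (3.68) > Plethodon glutinosus (3.17)

Plethodon richmondi > Plethodon cinereus > Plethodon glutinosus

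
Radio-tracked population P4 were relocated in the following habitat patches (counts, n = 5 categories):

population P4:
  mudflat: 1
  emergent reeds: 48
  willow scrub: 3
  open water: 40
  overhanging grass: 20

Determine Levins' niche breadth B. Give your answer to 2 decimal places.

Proportions for population P4 (n=112): 1/112=0.0089, 48/112=0.4286, 3/112=0.0268, 40/112=0.3571, 20/112=0.1786
Σpᵢ² = 0.0089² + 0.4286² + 0.0268² + 0.3571² + 0.1786² = 0.000079 + 0.183698 + 0.000718 + 0.127520 + 0.031898 = 0.343913
B = 1 / 0.343913 = 2.9077

2.91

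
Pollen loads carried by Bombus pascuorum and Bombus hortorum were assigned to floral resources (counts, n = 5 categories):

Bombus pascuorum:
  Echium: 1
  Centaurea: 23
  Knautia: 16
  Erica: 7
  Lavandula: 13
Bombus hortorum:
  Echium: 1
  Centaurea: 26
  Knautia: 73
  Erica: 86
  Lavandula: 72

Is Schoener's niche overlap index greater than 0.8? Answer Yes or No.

No

Proportions for Bombus pascuorum (n=60): 1/60=0.0167, 23/60=0.3833, 16/60=0.2667, 7/60=0.1167, 13/60=0.2167
Proportions for Bombus hortorum (n=258): 1/258=0.0039, 26/258=0.1008, 73/258=0.2829, 86/258=0.3333, 72/258=0.2791
Σ|p₁ᵢ − p₂ᵢ| = 0.0128 + 0.2825 + 0.0162 + 0.2166 + 0.0624 = 0.5905
D = 1 − ½ × 0.5905 = 1 − 0.29525 = 0.70475
D = 0.70475 < 0.8 → No.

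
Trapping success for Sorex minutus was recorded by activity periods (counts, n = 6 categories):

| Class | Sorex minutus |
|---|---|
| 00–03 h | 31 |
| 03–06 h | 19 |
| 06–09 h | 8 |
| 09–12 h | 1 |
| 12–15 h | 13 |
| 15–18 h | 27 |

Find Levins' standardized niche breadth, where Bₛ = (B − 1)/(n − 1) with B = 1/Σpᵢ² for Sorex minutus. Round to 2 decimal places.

0.66

Proportions for Sorex minutus (n=99): 31/99=0.3131, 19/99=0.1919, 8/99=0.0808, 1/99=0.0101, 13/99=0.1313, 27/99=0.2727
Σpᵢ² = 0.3131² + 0.1919² + 0.0808² + 0.0101² + 0.1313² + 0.2727² = 0.098032 + 0.036826 + 0.006529 + 0.000102 + 0.017240 + 0.074365 = 0.233094
B = 1 / 0.233094 = 4.2901
Bₛ = (B − 1)/(n − 1) = (4.2901 − 1)/(6 − 1) = 3.2901/5 = 0.6580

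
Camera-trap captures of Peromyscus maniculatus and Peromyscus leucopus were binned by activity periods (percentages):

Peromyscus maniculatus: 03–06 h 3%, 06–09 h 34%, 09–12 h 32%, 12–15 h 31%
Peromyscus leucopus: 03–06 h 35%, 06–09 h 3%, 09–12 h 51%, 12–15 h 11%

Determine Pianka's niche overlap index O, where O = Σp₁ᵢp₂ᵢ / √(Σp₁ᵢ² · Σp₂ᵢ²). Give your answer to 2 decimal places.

Convert percentages to proportions (divide by 100).
Σ p₁ᵢp₂ᵢ = 0.0105 + 0.0102 + 0.1632 + 0.0341 = 0.2180
Σp_1ᵢ² = 0.03² + 0.34² + 0.32² + 0.31² = 0.0009 + 0.1156 + 0.1024 + 0.0961 = 0.3150
Σp_2ᵢ² = 0.35² + 0.03² + 0.51² + 0.11² = 0.1225 + 0.0009 + 0.2601 + 0.0121 = 0.3956
O = 0.2180 / √(0.3150 × 0.3956) = 0.2180 / 0.35301 = 0.6175

0.62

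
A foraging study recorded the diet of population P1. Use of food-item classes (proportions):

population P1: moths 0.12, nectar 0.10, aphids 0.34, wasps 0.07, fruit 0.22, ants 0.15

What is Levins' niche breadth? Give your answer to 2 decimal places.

Σpᵢ² = 0.12² + 0.10² + 0.34² + 0.07² + 0.22² + 0.15² = 0.0144 + 0.0100 + 0.1156 + 0.0049 + 0.0484 + 0.0225 = 0.2158
B = 1 / 0.2158 = 4.6339

4.63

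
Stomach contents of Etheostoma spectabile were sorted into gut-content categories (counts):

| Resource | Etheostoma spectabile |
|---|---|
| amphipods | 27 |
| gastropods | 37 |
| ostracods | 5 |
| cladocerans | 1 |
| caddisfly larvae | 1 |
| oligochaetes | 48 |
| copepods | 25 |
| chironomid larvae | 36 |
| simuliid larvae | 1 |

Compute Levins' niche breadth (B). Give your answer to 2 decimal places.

5.16

Proportions for Etheostoma spectabile (n=181): 27/181=0.1492, 37/181=0.2044, 5/181=0.0276, 1/181=0.0055, 1/181=0.0055, 48/181=0.2652, 25/181=0.1381, 36/181=0.1989, 1/181=0.0055
Σpᵢ² = 0.1492² + 0.2044² + 0.0276² + 0.0055² + 0.0055² + 0.2652² + 0.1381² + 0.1989² + 0.0055² = 0.022261 + 0.041779 + 0.000762 + 0.000030 + 0.000030 + 0.070331 + 0.019072 + 0.039561 + 0.000030 = 0.193856
B = 1 / 0.193856 = 5.1585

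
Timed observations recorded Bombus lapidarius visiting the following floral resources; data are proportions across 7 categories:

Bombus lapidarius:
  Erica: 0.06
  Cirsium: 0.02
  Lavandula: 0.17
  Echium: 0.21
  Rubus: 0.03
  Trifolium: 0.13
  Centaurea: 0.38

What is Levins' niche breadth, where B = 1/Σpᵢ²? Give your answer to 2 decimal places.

Σpᵢ² = 0.06² + 0.02² + 0.17² + 0.21² + 0.03² + 0.13² + 0.38² = 0.0036 + 0.0004 + 0.0289 + 0.0441 + 0.0009 + 0.0169 + 0.1444 = 0.2392
B = 1 / 0.2392 = 4.1806

4.18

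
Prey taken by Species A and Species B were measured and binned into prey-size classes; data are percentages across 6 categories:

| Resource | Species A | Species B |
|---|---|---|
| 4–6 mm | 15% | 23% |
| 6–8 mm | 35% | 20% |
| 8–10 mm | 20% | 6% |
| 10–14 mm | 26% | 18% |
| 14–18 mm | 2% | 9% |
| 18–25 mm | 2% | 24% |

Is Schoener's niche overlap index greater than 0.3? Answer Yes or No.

Convert percentages to proportions (divide by 100).
Σ|p₁ᵢ − p₂ᵢ| = 0.08 + 0.15 + 0.14 + 0.08 + 0.07 + 0.22 = 0.74
D = 1 − ½ × 0.74 = 1 − 0.370 = 0.6300
D = 0.6300 > 0.3 → Yes.

Yes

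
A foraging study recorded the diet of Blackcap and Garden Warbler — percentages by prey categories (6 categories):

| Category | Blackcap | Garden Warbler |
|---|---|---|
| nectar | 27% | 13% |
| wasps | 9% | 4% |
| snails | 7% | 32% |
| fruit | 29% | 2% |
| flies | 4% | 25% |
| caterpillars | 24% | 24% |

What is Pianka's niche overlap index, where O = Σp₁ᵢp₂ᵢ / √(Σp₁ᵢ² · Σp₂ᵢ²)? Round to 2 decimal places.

0.57

Convert percentages to proportions (divide by 100).
Σ p₁ᵢp₂ᵢ = 0.0351 + 0.0036 + 0.0224 + 0.0058 + 0.0100 + 0.0576 = 0.1345
Σp_1ᵢ² = 0.27² + 0.09² + 0.07² + 0.29² + 0.04² + 0.24² = 0.0729 + 0.0081 + 0.0049 + 0.0841 + 0.0016 + 0.0576 = 0.2292
Σp_2ᵢ² = 0.13² + 0.04² + 0.32² + 0.02² + 0.25² + 0.24² = 0.0169 + 0.0016 + 0.1024 + 0.0004 + 0.0625 + 0.0576 = 0.2414
O = 0.1345 / √(0.2292 × 0.2414) = 0.1345 / 0.23522 = 0.5718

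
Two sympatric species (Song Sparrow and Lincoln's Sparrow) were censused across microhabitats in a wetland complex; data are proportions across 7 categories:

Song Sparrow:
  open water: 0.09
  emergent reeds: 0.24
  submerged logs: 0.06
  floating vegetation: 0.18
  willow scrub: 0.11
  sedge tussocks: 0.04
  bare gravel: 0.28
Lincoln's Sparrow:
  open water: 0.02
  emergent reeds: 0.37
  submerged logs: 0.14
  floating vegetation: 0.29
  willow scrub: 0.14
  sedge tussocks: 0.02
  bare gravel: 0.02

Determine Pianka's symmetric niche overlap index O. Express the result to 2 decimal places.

Σ p₁ᵢp₂ᵢ = 0.0018 + 0.0888 + 0.0084 + 0.0522 + 0.0154 + 0.0008 + 0.0056 = 0.1730
Σp_1ᵢ² = 0.09² + 0.24² + 0.06² + 0.18² + 0.11² + 0.04² + 0.28² = 0.0081 + 0.0576 + 0.0036 + 0.0324 + 0.0121 + 0.0016 + 0.0784 = 0.1938
Σp_2ᵢ² = 0.02² + 0.37² + 0.14² + 0.29² + 0.14² + 0.02² + 0.02² = 0.0004 + 0.1369 + 0.0196 + 0.0841 + 0.0196 + 0.0004 + 0.0004 = 0.2614
O = 0.1730 / √(0.1938 × 0.2614) = 0.1730 / 0.22508 = 0.7686

0.77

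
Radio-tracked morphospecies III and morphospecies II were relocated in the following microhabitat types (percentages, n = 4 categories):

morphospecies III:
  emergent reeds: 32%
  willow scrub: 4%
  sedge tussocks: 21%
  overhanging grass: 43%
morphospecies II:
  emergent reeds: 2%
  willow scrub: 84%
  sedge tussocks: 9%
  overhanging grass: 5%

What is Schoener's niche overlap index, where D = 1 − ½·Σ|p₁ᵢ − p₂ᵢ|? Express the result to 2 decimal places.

Convert percentages to proportions (divide by 100).
Σ|p₁ᵢ − p₂ᵢ| = 0.30 + 0.80 + 0.12 + 0.38 = 1.60
D = 1 − ½ × 1.60 = 1 − 0.800 = 0.2000

0.20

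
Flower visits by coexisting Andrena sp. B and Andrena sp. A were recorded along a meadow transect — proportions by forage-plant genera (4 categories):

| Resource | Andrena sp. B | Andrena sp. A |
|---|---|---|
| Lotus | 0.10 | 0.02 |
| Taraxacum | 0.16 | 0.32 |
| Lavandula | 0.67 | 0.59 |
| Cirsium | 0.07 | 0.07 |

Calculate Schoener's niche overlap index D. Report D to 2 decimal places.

Σ|p₁ᵢ − p₂ᵢ| = 0.08 + 0.16 + 0.08 + 0.00 = 0.32
D = 1 − ½ × 0.32 = 1 − 0.160 = 0.8400

0.84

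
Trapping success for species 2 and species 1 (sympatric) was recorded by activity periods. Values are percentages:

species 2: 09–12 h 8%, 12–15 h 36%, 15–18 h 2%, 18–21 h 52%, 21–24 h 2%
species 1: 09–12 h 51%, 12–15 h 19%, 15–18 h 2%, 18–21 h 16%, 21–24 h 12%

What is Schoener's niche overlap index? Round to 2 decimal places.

Convert percentages to proportions (divide by 100).
Σ|p₁ᵢ − p₂ᵢ| = 0.43 + 0.17 + 0.00 + 0.36 + 0.10 = 1.06
D = 1 − ½ × 1.06 = 1 − 0.530 = 0.4700

0.47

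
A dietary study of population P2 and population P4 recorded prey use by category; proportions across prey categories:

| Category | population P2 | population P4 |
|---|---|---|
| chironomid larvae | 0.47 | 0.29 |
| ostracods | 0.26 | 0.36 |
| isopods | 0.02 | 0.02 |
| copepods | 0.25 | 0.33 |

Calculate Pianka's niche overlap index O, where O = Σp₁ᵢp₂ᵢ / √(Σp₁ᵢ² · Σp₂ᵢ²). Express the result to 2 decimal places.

Σ p₁ᵢp₂ᵢ = 0.1363 + 0.0936 + 0.0004 + 0.0825 = 0.3128
Σp_1ᵢ² = 0.47² + 0.26² + 0.02² + 0.25² = 0.2209 + 0.0676 + 0.0004 + 0.0625 = 0.3514
Σp_2ᵢ² = 0.29² + 0.36² + 0.02² + 0.33² = 0.0841 + 0.1296 + 0.0004 + 0.1089 = 0.3230
O = 0.3128 / √(0.3514 × 0.3230) = 0.3128 / 0.33690 = 0.9285

0.93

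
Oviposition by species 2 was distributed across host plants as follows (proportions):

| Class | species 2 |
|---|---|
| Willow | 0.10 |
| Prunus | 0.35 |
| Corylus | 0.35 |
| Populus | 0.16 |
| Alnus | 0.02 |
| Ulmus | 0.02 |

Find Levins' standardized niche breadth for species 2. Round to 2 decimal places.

0.51

Σpᵢ² = 0.10² + 0.35² + 0.35² + 0.16² + 0.02² + 0.02² = 0.0100 + 0.1225 + 0.1225 + 0.0256 + 0.0004 + 0.0004 = 0.2814
B = 1 / 0.2814 = 3.5537
Bₛ = (B − 1)/(n − 1) = (3.5537 − 1)/(6 − 1) = 2.5537/5 = 0.5107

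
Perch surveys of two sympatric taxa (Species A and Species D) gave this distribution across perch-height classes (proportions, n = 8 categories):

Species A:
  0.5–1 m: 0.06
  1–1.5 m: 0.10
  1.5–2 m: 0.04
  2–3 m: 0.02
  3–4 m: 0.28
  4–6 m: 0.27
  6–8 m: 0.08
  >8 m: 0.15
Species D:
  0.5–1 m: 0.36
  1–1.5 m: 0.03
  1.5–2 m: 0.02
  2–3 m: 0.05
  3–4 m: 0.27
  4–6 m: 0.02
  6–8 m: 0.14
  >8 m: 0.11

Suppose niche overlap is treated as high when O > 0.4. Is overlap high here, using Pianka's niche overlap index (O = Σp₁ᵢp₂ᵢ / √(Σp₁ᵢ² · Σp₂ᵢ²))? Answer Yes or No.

Yes

Σ p₁ᵢp₂ᵢ = 0.0216 + 0.0030 + 0.0008 + 0.0010 + 0.0756 + 0.0054 + 0.0112 + 0.0165 = 0.1351
Σp_1ᵢ² = 0.06² + 0.10² + 0.04² + 0.02² + 0.28² + 0.27² + 0.08² + 0.15² = 0.0036 + 0.0100 + 0.0016 + 0.0004 + 0.0784 + 0.0729 + 0.0064 + 0.0225 = 0.1958
Σp_2ᵢ² = 0.36² + 0.03² + 0.02² + 0.05² + 0.27² + 0.02² + 0.14² + 0.11² = 0.1296 + 0.0009 + 0.0004 + 0.0025 + 0.0729 + 0.0004 + 0.0196 + 0.0121 = 0.2384
O = 0.1351 / √(0.1958 × 0.2384) = 0.1351 / 0.21605 = 0.6253
O = 0.6253 > 0.4 → Yes.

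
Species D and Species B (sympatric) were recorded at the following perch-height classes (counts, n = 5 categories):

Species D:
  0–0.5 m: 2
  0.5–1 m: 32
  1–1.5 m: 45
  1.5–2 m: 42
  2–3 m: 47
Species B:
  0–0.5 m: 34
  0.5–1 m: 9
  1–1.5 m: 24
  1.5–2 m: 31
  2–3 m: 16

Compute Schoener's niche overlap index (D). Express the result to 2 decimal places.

0.69

Proportions for Species D (n=168): 2/168=0.0119, 32/168=0.1905, 45/168=0.2679, 42/168=0.2500, 47/168=0.2798
Proportions for Species B (n=114): 34/114=0.2982, 9/114=0.0789, 24/114=0.2105, 31/114=0.2719, 16/114=0.1404
Σ|p₁ᵢ − p₂ᵢ| = 0.2863 + 0.1116 + 0.0574 + 0.0219 + 0.1394 = 0.6166
D = 1 − ½ × 0.6166 = 1 − 0.30830 = 0.69170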